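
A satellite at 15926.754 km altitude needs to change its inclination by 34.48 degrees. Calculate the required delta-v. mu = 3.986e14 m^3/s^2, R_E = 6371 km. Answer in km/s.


r = 22297.7540 km = 2.2297754e+07 m
V = sqrt(mu/r) = 4228.0303 m/s
di = 34.48 deg = 0.6017895 rad
dV = 2*V*sin(di/2) = 2*4228.0303*sin(0.3008948)
dV = 2506.1640 m/s = 2.5062 km/s

2.5062 km/s


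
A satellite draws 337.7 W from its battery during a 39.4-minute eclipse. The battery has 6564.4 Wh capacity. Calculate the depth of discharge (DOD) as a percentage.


E_used = P * t / 60 = 337.7 * 39.4 / 60 = 221.7563 Wh
DOD = E_used / E_total * 100 = 221.7563 / 6564.4 * 100
DOD = 3.3782 %

3.3782 %


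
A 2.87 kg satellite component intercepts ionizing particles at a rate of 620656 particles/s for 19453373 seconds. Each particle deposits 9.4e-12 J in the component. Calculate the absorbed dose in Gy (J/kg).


Total energy deposited = rate * time * E_per
  = 620656 * 19453373 * 9.4e-12 = 113.4942 J
Dose = E_total / mass = 113.4942 / 2.87
Dose = 39.5450 Gy

39.5450 Gy


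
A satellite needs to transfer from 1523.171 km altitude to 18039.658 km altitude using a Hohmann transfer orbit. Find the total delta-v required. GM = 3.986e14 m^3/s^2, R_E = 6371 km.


r1 = 7894.1710 km = 7.894171e+06 m
r2 = 24410.6580 km = 2.4410658e+07 m
dv1 = sqrt(mu/r1)*(sqrt(2*r2/(r1+r2)) - 1) = 1629.6332 m/s
dv2 = sqrt(mu/r2)*(1 - sqrt(2*r1/(r1+r2))) = 1215.9400 m/s
total dv = |dv1| + |dv2| = 1629.6332 + 1215.9400 = 2845.5732 m/s = 2.8456 km/s

2.8456 km/s


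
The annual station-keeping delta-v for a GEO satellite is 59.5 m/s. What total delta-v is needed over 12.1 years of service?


dV = rate * years = 59.5 * 12.1
dV = 719.9500 m/s

719.9500 m/s


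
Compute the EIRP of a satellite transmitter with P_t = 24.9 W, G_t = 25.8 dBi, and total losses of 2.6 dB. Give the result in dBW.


Pt = 24.9 W = 13.9620 dBW
EIRP = Pt_dBW + Gt - losses = 13.9620 + 25.8 - 2.6 = 37.1620 dBW

37.1620 dBW


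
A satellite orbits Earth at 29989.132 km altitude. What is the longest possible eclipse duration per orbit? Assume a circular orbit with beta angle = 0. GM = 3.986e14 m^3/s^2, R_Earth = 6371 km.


r = 36360.1320 km
T = 1150.0008 min
Eclipse fraction = arcsin(R_E/r)/pi = arcsin(6371.0000/36360.1320)/pi
= arcsin(0.1752194)/pi = 0.05606347
Eclipse duration = 0.05606347 * 1150.0008 = 64.4730 min

64.4730 minutes


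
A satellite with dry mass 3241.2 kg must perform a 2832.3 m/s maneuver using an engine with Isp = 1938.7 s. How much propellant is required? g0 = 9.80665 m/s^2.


ve = Isp * g0 = 1938.7 * 9.80665 = 19012.152355 m/s
mass ratio = exp(dv/ve) = exp(2832.3/19012.152355) = 1.16064181
m_prop = m_dry * (mr - 1) = 3241.2 * (1.16064181 - 1)
m_prop = 520.6722 kg

520.6722 kg


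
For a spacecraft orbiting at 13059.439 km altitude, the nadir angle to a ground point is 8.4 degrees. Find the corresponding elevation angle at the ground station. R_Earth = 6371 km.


r = R_E + alt = 19430.4390 km
Law of sines in the satellite / Earth-center / ground-point triangle:
  sin(nadir)/R_E = sin(90 + el)/r  =>  cos(el) = (r/R_E)*sin(nadir)
cos(el) = (19430.4390 / 6371.0000) * sin(8.4 deg) = 0.4455278
el = arccos(0.4455278) = 63.5429 deg
(Earth-central angle = 90 - nadir - el = 18.0571 deg)

63.5429 degrees


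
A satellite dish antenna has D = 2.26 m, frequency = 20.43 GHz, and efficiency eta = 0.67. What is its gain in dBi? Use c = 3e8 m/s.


lambda = c/f = 3e8 / 2.043e+10 = 0.01468429 m
G = eta*(pi*D/lambda)^2 = 0.67*(pi*2.26/0.01468429)^2
G = 156633.8599 (linear)
G = 10*log10(156633.8599) = 51.9489 dBi

51.9489 dBi


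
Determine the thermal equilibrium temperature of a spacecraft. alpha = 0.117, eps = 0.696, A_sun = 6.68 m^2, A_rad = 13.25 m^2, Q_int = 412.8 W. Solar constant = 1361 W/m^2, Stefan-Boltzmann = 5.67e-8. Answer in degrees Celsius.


Numerator = alpha*S*A_sun + Q_int = 0.117*1361*6.68 + 412.8 = 1476.5032 W
Denominator = eps*sigma*A_rad = 0.696*5.67e-8*13.25 = 5.228874e-07 W/K^4
T^4 = 2.8237497e+09 K^4
T = 230.5189 K = -42.6311 C

-42.6311 degrees Celsius


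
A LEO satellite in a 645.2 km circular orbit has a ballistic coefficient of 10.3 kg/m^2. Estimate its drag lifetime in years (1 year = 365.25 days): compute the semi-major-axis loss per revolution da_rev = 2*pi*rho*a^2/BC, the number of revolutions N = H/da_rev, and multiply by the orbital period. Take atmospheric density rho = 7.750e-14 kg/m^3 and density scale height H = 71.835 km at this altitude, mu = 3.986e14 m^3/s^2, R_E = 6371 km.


a = R_E + alt = 7016.2000 km = 7.0162e+06 m
da_rev = 2*pi*rho*a^2/BC = 2*pi*7.750e-14*(7.0162e+06)^2/10.3 = 2.327278 m per revolution
N = H/da_rev = 71835.0000 m / 2.327278 m = 30866.5314 revolutions
P = 2*pi*sqrt(a^3/mu) = 5848.7649 s
lifetime = N*P = 30866.5314 * 5848.7649 = 1.8053108e+08 s = 2089.4801 days
years = 2089.4801 / 365.25 = 5.7207 years

5.7207 years


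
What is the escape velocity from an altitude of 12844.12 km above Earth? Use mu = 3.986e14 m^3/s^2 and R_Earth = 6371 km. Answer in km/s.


r = 6371.0 + 12844.12 = 19215.1200 km = 1.921512e+07 m
v_esc = sqrt(2*mu/r) = sqrt(2*3.986e14 / 1.921512e+07)
v_esc = 6441.1304 m/s = 6.4411 km/s

6.4411 km/s


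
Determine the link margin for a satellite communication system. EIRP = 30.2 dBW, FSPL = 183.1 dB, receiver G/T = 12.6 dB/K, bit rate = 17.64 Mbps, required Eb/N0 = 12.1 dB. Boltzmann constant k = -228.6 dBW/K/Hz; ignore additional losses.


C/N0 = EIRP - FSPL + G/T - k = 30.2 - 183.1 + 12.6 - (-228.6)
C/N0 = 88.3000 dB-Hz
R_b = 17.64 Mbps = 1.764e+07 bps -> 10*log10(R_b) = 72.4650 dB-Hz
Eb/N0 = C/N0 - 10*log10(R_b) = 88.3000 - 72.4650 = 15.8350 dB
Margin = Eb/N0 - Eb/N0_req = 15.8350 - 12.1 = 3.7350 dB (link closes)

3.7350 dB


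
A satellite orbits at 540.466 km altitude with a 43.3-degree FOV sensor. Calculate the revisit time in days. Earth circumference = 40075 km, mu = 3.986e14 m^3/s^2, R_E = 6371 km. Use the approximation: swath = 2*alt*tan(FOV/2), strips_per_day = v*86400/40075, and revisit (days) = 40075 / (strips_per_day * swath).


swath = 2*540.466*tan(0.3778638) = 429.0628 km
v = sqrt(mu/r) = 7594.2267 m/s = 7.5942 km/s
strips/day = v*86400/40075 = 7.5942*86400/40075 = 16.3728
coverage/day = strips * swath = 16.3728 * 429.0628 = 7024.9725 km
revisit = 40075 / 7024.9725 = 5.7046 days

5.7046 days


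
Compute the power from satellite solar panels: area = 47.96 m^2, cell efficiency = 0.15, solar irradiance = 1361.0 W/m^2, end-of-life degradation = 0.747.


P = area * eta * S * degradation
P = 47.96 * 0.15 * 1361.0 * 0.747
P = 7313.9024 W

7313.9024 W


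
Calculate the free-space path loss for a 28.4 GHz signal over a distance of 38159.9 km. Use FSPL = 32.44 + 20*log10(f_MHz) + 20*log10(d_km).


f = 28.4 GHz = 28400.0000 MHz
d = 38159.9 km
FSPL = 32.44 + 20*log10(28400.0000) + 20*log10(38159.9)
FSPL = 32.44 + 89.0664 + 91.6321
FSPL = 213.1385 dB

213.1385 dB


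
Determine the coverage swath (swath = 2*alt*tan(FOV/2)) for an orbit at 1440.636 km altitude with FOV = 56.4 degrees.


FOV = 56.4 deg = 0.9843657 rad
swath = 2 * alt * tan(FOV/2) = 2 * 1440.636 * tan(0.4921828)
swath = 2 * 1440.636 * 0.5361953
swath = 1544.9245 km

1544.9245 km


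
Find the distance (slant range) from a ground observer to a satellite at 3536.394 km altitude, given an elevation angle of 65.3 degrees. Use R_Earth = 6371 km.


h = 3536.394 km, el = 65.3 deg
d = -R_E*sin(el) + sqrt((R_E*sin(el))^2 + 2*R_E*h + h^2)
d = -6371.0000*sin(1.1397) + sqrt((6371.0000*0.9085082)^2 + 2*6371.0000*3536.394 + 3536.394^2)
d = 3754.9013 km

3754.9013 km


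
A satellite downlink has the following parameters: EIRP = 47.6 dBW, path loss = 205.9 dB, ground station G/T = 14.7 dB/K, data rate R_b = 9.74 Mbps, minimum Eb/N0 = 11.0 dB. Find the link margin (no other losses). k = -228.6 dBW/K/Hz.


C/N0 = EIRP - FSPL + G/T - k = 47.6 - 205.9 + 14.7 - (-228.6)
C/N0 = 85.0000 dB-Hz
R_b = 9.74 Mbps = 9.74e+06 bps -> 10*log10(R_b) = 69.8856 dB-Hz
Eb/N0 = C/N0 - 10*log10(R_b) = 85.0000 - 69.8856 = 15.1144 dB
Margin = Eb/N0 - Eb/N0_req = 15.1144 - 11.0 = 4.1144 dB (link closes)

4.1144 dB


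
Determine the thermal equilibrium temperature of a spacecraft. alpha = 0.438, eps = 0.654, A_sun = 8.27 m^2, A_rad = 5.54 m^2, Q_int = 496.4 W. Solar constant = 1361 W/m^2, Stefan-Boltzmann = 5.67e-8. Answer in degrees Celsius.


Numerator = alpha*S*A_sun + Q_int = 0.438*1361*8.27 + 496.4 = 5426.2959 W
Denominator = eps*sigma*A_rad = 0.654*5.67e-8*5.54 = 2.0543317e-07 W/K^4
T^4 = 2.6413922e+10 K^4
T = 403.1422 K = 129.9922 C

129.9922 degrees Celsius


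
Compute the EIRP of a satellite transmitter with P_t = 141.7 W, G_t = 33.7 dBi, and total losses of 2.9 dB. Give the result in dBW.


Pt = 141.7 W = 21.5137 dBW
EIRP = Pt_dBW + Gt - losses = 21.5137 + 33.7 - 2.9 = 52.3137 dBW

52.3137 dBW


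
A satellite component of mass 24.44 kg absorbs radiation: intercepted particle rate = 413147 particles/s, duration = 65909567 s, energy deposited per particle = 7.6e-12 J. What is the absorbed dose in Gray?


Total energy deposited = rate * time * E_per
  = 413147 * 65909567 * 7.6e-12 = 206.9506 J
Dose = E_total / mass = 206.9506 / 24.44
Dose = 8.4677 Gy

8.4677 Gy


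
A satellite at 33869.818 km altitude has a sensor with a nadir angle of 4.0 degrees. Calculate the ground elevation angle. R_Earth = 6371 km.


r = R_E + alt = 40240.8180 km
Law of sines in the satellite / Earth-center / ground-point triangle:
  sin(nadir)/R_E = sin(90 + el)/r  =>  cos(el) = (r/R_E)*sin(nadir)
cos(el) = (40240.8180 / 6371.0000) * sin(4.0 deg) = 0.4405992
el = arccos(0.4405992) = 63.8579 deg
(Earth-central angle = 90 - nadir - el = 22.1421 deg)

63.8579 degrees


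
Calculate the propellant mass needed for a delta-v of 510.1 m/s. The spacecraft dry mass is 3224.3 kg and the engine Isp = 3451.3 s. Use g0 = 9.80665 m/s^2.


ve = Isp * g0 = 3451.3 * 9.80665 = 33845.691145 m/s
mass ratio = exp(dv/ve) = exp(510.1/33845.691145) = 1.01518549
m_prop = m_dry * (mr - 1) = 3224.3 * (1.01518549 - 1)
m_prop = 48.9626 kg

48.9626 kg


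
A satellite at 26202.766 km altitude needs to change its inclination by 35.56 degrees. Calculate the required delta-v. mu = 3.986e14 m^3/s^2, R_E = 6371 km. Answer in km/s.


r = 32573.7660 km = 3.2573766e+07 m
V = sqrt(mu/r) = 3498.1197 m/s
di = 35.56 deg = 0.6206391 rad
dV = 2*V*sin(di/2) = 2*3498.1197*sin(0.3103195)
dV = 2136.3921 m/s = 2.1364 km/s

2.1364 km/s


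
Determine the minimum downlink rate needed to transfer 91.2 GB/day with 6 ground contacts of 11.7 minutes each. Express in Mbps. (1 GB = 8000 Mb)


total contact time = 6 * 11.7 * 60 = 4212.0000 s
data = 91.2 GB = 729600.0000 Mb
rate = 729600.0000 / 4212.0000 = 173.2194 Mbps

173.2194 Mbps


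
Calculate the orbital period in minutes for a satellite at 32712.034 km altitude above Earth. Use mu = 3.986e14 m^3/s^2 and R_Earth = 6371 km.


r = 39083.0340 km = 3.9083034e+07 m
T = 2*pi*sqrt(r^3/mu) = 2*pi*sqrt(5.9698691e+22 / 3.986e14)
T = 76894.2078 s = 1281.5701 min

1281.5701 minutes


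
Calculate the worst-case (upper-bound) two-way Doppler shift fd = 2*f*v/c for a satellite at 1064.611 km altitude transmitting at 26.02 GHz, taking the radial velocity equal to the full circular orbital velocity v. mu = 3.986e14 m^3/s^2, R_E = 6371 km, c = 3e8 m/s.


r = 7.435611e+06 m
v = sqrt(mu/r) = 7321.6728 m/s (worst-case radial velocity)
f = 26.02 GHz = 2.602e+10 Hz
fd = 2*f*v/c = 2*2.602e+10*7321.6728/3.0e+08
fd = 1.2700662e+06 Hz

1.2701e+06 Hz


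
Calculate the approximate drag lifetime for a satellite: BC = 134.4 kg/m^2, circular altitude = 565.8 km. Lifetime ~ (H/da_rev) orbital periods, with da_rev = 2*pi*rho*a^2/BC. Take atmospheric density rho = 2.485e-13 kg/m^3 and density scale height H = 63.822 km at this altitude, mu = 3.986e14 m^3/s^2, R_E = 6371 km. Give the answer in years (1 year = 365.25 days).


a = R_E + alt = 6936.8000 km = 6.9368e+06 m
da_rev = 2*pi*rho*a^2/BC = 2*pi*2.485e-13*(6.9368e+06)^2/134.4 = 0.559017417 m per revolution
N = H/da_rev = 63822.0000 m / 0.559017417 m = 114168.1781 revolutions
P = 2*pi*sqrt(a^3/mu) = 5749.7635 s
lifetime = N*P = 114168.1781 * 5749.7635 = 6.5644002e+08 s = 7597.6854 days
years = 7597.6854 / 365.25 = 20.8013 years

20.8013 years


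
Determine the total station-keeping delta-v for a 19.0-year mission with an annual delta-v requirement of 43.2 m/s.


dV = rate * years = 43.2 * 19.0
dV = 820.8000 m/s

820.8000 m/s


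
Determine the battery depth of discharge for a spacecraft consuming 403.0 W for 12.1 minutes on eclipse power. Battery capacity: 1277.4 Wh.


E_used = P * t / 60 = 403.0 * 12.1 / 60 = 81.2717 Wh
DOD = E_used / E_total * 100 = 81.2717 / 1277.4 * 100
DOD = 6.3623 %

6.3623 %


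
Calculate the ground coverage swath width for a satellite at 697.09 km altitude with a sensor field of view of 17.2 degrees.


FOV = 17.2 deg = 0.3001966 rad
swath = 2 * alt * tan(FOV/2) = 2 * 697.09 * tan(0.1500983)
swath = 2 * 697.09 * 0.1512358
swath = 210.8499 km

210.8499 km


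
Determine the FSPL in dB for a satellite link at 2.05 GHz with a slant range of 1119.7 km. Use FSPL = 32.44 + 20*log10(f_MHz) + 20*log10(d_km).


f = 2.05 GHz = 2050.0000 MHz
d = 1119.7 km
FSPL = 32.44 + 20*log10(2050.0000) + 20*log10(1119.7)
FSPL = 32.44 + 66.2351 + 60.9820
FSPL = 159.6571 dB

159.6571 dB


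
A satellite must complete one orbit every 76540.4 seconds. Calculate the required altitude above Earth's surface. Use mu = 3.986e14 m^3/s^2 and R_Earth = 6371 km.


T = 76540.4 s
r = (mu*T^2/(4*pi^2))^(1/3) = (3.986e14 * 76540.4^2 / (4*pi^2))^(1/3)
r = 3.8963055e+07 m = 38963.0552 km
alt = r - R_E = 38963.0552 - 6371 = 32592.0552 km

32592.0552 km


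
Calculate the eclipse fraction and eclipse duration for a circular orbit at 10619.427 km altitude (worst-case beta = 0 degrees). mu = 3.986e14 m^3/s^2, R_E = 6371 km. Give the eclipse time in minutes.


r = 16990.4270 km
T = 367.3385 min
Eclipse fraction = arcsin(R_E/r)/pi = arcsin(6371.0000/16990.4270)/pi
= arcsin(0.3749759)/pi = 0.122349
Eclipse duration = 0.122349 * 367.3385 = 44.9435 min

44.9435 minutes


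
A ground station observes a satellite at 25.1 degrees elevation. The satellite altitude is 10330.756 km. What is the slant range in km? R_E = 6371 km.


h = 10330.756 km, el = 25.1 deg
d = -R_E*sin(el) + sqrt((R_E*sin(el))^2 + 2*R_E*h + h^2)
d = -6371.0000*sin(0.4380776) + sqrt((6371.0000*0.4241994)^2 + 2*6371.0000*10330.756 + 10330.756^2)
d = 12971.0633 km

12971.0633 km


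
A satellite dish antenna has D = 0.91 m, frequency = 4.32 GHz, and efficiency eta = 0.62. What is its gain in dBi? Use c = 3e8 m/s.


lambda = c/f = 3e8 / 4.32e+09 = 0.06944444 m
G = eta*(pi*D/lambda)^2 = 0.62*(pi*0.91/0.06944444)^2
G = 1050.7495 (linear)
G = 10*log10(1050.7495) = 30.2150 dBi

30.2150 dBi


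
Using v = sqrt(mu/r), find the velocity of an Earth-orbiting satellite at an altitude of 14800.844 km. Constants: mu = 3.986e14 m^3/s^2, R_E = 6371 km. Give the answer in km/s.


r = R_E + alt = 6371.0 + 14800.844 = 21171.8440 km = 2.1171844e+07 m
v = sqrt(mu/r) = sqrt(3.986e14 / 2.1171844e+07) = 4338.9965 m/s = 4.3390 km/s

4.3390 km/s


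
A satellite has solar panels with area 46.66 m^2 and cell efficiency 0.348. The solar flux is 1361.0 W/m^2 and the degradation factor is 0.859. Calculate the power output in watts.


P = area * eta * S * degradation
P = 46.66 * 0.348 * 1361.0 * 0.859
P = 18983.4555 W

18983.4555 W


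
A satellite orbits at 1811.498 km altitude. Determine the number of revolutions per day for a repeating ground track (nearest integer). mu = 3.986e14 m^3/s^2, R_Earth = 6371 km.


r = 8.182498e+06 m
T = 2*pi*sqrt(r^3/mu) = 7366.1419 s = 122.7690 min
revs/day = 1440 / 122.7690 = 11.7293
Rounded: 12 revolutions per day

12 revolutions per day


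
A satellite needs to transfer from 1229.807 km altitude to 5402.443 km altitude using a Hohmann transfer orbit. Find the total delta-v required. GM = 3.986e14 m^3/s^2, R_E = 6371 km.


r1 = 7600.8070 km = 7.600807e+06 m
r2 = 11773.4430 km = 1.1773443e+07 m
dv1 = sqrt(mu/r1)*(sqrt(2*r2/(r1+r2)) - 1) = 741.8244 m/s
dv2 = sqrt(mu/r2)*(1 - sqrt(2*r1/(r1+r2))) = 664.5205 m/s
total dv = |dv1| + |dv2| = 741.8244 + 664.5205 = 1406.3450 m/s = 1.4063 km/s

1.4063 km/s


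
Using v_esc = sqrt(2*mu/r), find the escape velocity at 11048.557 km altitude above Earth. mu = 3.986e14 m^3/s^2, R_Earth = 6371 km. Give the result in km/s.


r = 6371.0 + 11048.557 = 17419.5570 km = 1.7419557e+07 m
v_esc = sqrt(2*mu/r) = sqrt(2*3.986e14 / 1.7419557e+07)
v_esc = 6764.9578 m/s = 6.7650 km/s

6.7650 km/s


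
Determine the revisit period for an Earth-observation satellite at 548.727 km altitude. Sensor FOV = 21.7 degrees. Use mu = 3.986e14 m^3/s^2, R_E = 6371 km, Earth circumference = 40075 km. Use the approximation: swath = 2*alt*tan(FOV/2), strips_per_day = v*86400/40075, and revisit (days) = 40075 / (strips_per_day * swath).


swath = 2*548.727*tan(0.1893682) = 210.3433 km
v = sqrt(mu/r) = 7589.6923 m/s = 7.5897 km/s
strips/day = v*86400/40075 = 7.5897*86400/40075 = 16.3631
coverage/day = strips * swath = 16.3631 * 210.3433 = 3441.8584 km
revisit = 40075 / 3441.8584 = 11.6434 days

11.6434 days


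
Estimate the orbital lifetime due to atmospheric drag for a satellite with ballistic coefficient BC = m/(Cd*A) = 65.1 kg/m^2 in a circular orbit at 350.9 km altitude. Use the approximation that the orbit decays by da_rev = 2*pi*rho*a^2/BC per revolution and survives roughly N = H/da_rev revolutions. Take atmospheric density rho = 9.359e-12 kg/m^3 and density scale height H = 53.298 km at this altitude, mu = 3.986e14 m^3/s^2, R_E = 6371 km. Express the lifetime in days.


a = R_E + alt = 6721.9000 km = 6.7219e+06 m
da_rev = 2*pi*rho*a^2/BC = 2*pi*9.359e-12*(6.7219e+06)^2/65.1 = 40.814307 m per revolution
N = H/da_rev = 53298.0000 m / 40.814307 m = 1305.8656 revolutions
P = 2*pi*sqrt(a^3/mu) = 5484.6547 s
lifetime = N*P = 1305.8656 * 5484.6547 = 7.1622221e+06 s = 82.8961 days

82.8961 days


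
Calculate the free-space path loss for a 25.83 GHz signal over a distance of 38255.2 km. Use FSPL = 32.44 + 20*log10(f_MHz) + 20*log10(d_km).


f = 25.83 GHz = 25830.0000 MHz
d = 38255.2 km
FSPL = 32.44 + 20*log10(25830.0000) + 20*log10(38255.2)
FSPL = 32.44 + 88.2425 + 91.6538
FSPL = 212.3363 dB

212.3363 dB


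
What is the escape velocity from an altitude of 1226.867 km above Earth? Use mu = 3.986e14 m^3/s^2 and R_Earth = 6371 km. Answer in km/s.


r = 6371.0 + 1226.867 = 7597.8670 km = 7.597867e+06 m
v_esc = sqrt(2*mu/r) = sqrt(2*3.986e14 / 7.597867e+06)
v_esc = 10243.2507 m/s = 10.2433 km/s

10.2433 km/s


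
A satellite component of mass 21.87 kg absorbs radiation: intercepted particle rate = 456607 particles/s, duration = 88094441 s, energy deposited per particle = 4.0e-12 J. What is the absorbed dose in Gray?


Total energy deposited = rate * time * E_per
  = 456607 * 88094441 * 4.0e-12 = 160.8982 J
Dose = E_total / mass = 160.8982 / 21.87
Dose = 7.3570 Gy

7.3570 Gy


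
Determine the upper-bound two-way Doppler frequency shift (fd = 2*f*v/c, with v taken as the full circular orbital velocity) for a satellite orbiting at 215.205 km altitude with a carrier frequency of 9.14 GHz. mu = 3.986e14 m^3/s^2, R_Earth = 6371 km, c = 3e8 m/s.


r = 6.586205e+06 m
v = sqrt(mu/r) = 7779.4882 m/s (worst-case radial velocity)
f = 9.14 GHz = 9.14e+09 Hz
fd = 2*f*v/c = 2*9.14e+09*7779.4882/3.0e+08
fd = 474030.1462 Hz

474030.1462 Hz


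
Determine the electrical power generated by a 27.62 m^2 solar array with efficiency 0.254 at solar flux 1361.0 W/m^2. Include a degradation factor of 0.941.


P = area * eta * S * degradation
P = 27.62 * 0.254 * 1361.0 * 0.941
P = 8984.7323 W

8984.7323 W


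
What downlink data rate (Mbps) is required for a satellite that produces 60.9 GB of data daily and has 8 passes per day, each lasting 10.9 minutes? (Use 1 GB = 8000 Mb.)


total contact time = 8 * 10.9 * 60 = 5232.0000 s
data = 60.9 GB = 487200.0000 Mb
rate = 487200.0000 / 5232.0000 = 93.1193 Mbps

93.1193 Mbps


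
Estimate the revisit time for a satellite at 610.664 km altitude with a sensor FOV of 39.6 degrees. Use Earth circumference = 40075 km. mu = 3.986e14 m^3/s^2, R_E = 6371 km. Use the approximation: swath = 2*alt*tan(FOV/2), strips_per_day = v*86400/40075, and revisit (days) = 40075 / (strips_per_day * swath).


swath = 2*610.664*tan(0.3455752) = 439.7051 km
v = sqrt(mu/r) = 7555.9517 m/s = 7.5560 km/s
strips/day = v*86400/40075 = 7.5560*86400/40075 = 16.2903
coverage/day = strips * swath = 16.2903 * 439.7051 = 7162.9336 km
revisit = 40075 / 7162.9336 = 5.5948 days

5.5948 days


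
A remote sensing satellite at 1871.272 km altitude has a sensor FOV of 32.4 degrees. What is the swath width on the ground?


FOV = 32.4 deg = 0.5654867 rad
swath = 2 * alt * tan(FOV/2) = 2 * 1871.272 * tan(0.2827433)
swath = 2 * 1871.272 * 0.2905269
swath = 1087.3095 km

1087.3095 km


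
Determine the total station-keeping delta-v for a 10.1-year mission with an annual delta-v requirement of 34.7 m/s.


dV = rate * years = 34.7 * 10.1
dV = 350.4700 m/s

350.4700 m/s


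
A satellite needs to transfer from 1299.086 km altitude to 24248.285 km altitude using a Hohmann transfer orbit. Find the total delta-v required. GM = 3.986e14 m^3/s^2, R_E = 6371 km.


r1 = 7670.0860 km = 7.670086e+06 m
r2 = 30619.2850 km = 3.0619285e+07 m
dv1 = sqrt(mu/r1)*(sqrt(2*r2/(r1+r2)) - 1) = 1907.8975 m/s
dv2 = sqrt(mu/r2)*(1 - sqrt(2*r1/(r1+r2))) = 1324.2957 m/s
total dv = |dv1| + |dv2| = 1907.8975 + 1324.2957 = 3232.1932 m/s = 3.2322 km/s

3.2322 km/s


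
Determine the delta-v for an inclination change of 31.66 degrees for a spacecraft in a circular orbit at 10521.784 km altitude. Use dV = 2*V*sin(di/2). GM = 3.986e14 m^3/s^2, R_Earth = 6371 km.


r = 16892.7840 km = 1.6892784e+07 m
V = sqrt(mu/r) = 4857.5584 m/s
di = 31.66 deg = 0.5525712 rad
dV = 2*V*sin(di/2) = 2*4857.5584*sin(0.2762856)
dV = 2650.1287 m/s = 2.6501 km/s

2.6501 km/s


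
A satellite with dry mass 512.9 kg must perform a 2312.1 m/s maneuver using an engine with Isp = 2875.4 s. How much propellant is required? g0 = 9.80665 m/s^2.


ve = Isp * g0 = 2875.4 * 9.80665 = 28198.041410 m/s
mass ratio = exp(dv/ve) = exp(2312.1/28198.041410) = 1.08545044
m_prop = m_dry * (mr - 1) = 512.9 * (1.08545044 - 1)
m_prop = 43.8275 kg

43.8275 kg


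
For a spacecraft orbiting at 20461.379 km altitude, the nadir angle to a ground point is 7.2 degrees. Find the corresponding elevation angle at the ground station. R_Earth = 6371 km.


r = R_E + alt = 26832.3790 km
Law of sines in the satellite / Earth-center / ground-point triangle:
  sin(nadir)/R_E = sin(90 + el)/r  =>  cos(el) = (r/R_E)*sin(nadir)
cos(el) = (26832.3790 / 6371.0000) * sin(7.2 deg) = 0.5278589
el = arccos(0.5278589) = 58.1391 deg
(Earth-central angle = 90 - nadir - el = 24.6609 deg)

58.1391 degrees


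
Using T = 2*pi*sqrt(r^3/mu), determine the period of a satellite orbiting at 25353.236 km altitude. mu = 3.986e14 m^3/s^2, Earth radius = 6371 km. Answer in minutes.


r = 31724.2360 km = 3.1724236e+07 m
T = 2*pi*sqrt(r^3/mu) = 2*pi*sqrt(3.1928132e+22 / 3.986e14)
T = 56233.8709 s = 937.2312 min

937.2312 minutes


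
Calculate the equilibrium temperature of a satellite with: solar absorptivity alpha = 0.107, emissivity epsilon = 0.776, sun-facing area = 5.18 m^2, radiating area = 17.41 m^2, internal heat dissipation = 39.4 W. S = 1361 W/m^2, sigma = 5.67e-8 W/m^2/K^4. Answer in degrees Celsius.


Numerator = alpha*S*A_sun + Q_int = 0.107*1361*5.18 + 39.4 = 793.7479 W
Denominator = eps*sigma*A_rad = 0.776*5.67e-8*17.41 = 7.6602607e-07 W/K^4
T^4 = 1.0361891e+09 K^4
T = 179.4154 K = -93.7346 C

-93.7346 degrees Celsius


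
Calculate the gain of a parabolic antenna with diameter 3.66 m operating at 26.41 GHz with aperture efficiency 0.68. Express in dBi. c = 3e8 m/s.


lambda = c/f = 3e8 / 2.641e+10 = 0.01135933 m
G = eta*(pi*D/lambda)^2 = 0.68*(pi*3.66/0.01135933)^2
G = 696730.9801 (linear)
G = 10*log10(696730.9801) = 58.4307 dBi

58.4307 dBi


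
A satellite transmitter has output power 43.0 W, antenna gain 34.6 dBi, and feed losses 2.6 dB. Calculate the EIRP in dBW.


Pt = 43.0 W = 16.3347 dBW
EIRP = Pt_dBW + Gt - losses = 16.3347 + 34.6 - 2.6 = 48.3347 dBW

48.3347 dBW


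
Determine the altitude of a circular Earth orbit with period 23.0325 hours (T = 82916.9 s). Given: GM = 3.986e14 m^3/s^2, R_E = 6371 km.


T = 82916.9 s
r = (mu*T^2/(4*pi^2))^(1/3) = (3.986e14 * 82916.9^2 / (4*pi^2))^(1/3)
r = 4.1098051e+07 m = 41098.0507 km
alt = r - R_E = 41098.0507 - 6371 = 34727.0507 km

34727.0507 km


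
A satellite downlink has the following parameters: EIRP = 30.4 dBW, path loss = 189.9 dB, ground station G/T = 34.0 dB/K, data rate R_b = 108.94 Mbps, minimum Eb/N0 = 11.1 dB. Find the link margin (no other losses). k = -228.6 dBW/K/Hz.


C/N0 = EIRP - FSPL + G/T - k = 30.4 - 189.9 + 34.0 - (-228.6)
C/N0 = 103.1000 dB-Hz
R_b = 108.94 Mbps = 1.0894e+08 bps -> 10*log10(R_b) = 80.3719 dB-Hz
Eb/N0 = C/N0 - 10*log10(R_b) = 103.1000 - 80.3719 = 22.7281 dB
Margin = Eb/N0 - Eb/N0_req = 22.7281 - 11.1 = 11.6281 dB (link closes)

11.6281 dB


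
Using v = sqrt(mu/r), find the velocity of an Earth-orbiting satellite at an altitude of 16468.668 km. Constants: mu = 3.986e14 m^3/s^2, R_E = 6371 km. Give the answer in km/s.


r = R_E + alt = 6371.0 + 16468.668 = 22839.6680 km = 2.2839668e+07 m
v = sqrt(mu/r) = sqrt(3.986e14 / 2.2839668e+07) = 4177.5702 m/s = 4.1776 km/s

4.1776 km/s


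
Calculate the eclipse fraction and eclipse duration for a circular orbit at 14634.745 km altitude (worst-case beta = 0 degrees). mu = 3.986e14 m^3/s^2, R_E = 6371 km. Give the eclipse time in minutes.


r = 21005.7450 km
T = 504.9718 min
Eclipse fraction = arcsin(R_E/r)/pi = arcsin(6371.0000/21005.7450)/pi
= arcsin(0.303298)/pi = 0.09808775
Eclipse duration = 0.09808775 * 504.9718 = 49.5315 min

49.5315 minutes


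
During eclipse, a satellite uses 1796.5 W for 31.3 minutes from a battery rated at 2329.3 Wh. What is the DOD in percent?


E_used = P * t / 60 = 1796.5 * 31.3 / 60 = 937.1742 Wh
DOD = E_used / E_total * 100 = 937.1742 / 2329.3 * 100
DOD = 40.2342 %

40.2342 %


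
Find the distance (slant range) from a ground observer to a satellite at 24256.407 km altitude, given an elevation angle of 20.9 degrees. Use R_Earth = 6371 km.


h = 24256.407 km, el = 20.9 deg
d = -R_E*sin(el) + sqrt((R_E*sin(el))^2 + 2*R_E*h + h^2)
d = -6371.0000*sin(0.3647738) + sqrt((6371.0000*0.356738)^2 + 2*6371.0000*24256.407 + 24256.407^2)
d = 27770.7562 km

27770.7562 km


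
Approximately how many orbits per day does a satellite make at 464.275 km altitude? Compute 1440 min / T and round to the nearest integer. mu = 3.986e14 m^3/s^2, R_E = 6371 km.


r = 6.835275e+06 m
T = 2*pi*sqrt(r^3/mu) = 5623.9987 s = 93.7333 min
revs/day = 1440 / 93.7333 = 15.3627
Rounded: 15 revolutions per day

15 revolutions per day


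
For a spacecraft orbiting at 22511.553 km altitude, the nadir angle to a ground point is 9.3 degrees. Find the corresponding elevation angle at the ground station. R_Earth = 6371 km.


r = R_E + alt = 28882.5530 km
Law of sines in the satellite / Earth-center / ground-point triangle:
  sin(nadir)/R_E = sin(90 + el)/r  =>  cos(el) = (r/R_E)*sin(nadir)
cos(el) = (28882.5530 / 6371.0000) * sin(9.3 deg) = 0.7326214
el = arccos(0.7326214) = 42.8934 deg
(Earth-central angle = 90 - nadir - el = 37.8066 deg)

42.8934 degrees


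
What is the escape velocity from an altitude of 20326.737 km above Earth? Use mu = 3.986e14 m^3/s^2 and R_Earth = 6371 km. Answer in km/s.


r = 6371.0 + 20326.737 = 26697.7370 km = 2.6697737e+07 m
v_esc = sqrt(2*mu/r) = sqrt(2*3.986e14 / 2.6697737e+07)
v_esc = 5464.4495 m/s = 5.4644 km/s

5.4644 km/s


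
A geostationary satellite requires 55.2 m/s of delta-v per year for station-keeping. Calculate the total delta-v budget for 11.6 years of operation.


dV = rate * years = 55.2 * 11.6
dV = 640.3200 m/s

640.3200 m/s


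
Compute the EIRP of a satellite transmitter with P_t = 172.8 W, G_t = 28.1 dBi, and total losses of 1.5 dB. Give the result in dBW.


Pt = 172.8 W = 22.3754 dBW
EIRP = Pt_dBW + Gt - losses = 22.3754 + 28.1 - 1.5 = 48.9754 dBW

48.9754 dBW


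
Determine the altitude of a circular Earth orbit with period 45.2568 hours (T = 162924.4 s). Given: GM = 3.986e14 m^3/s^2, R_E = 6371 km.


T = 162924.4 s
r = (mu*T^2/(4*pi^2))^(1/3) = (3.986e14 * 162924.4^2 / (4*pi^2))^(1/3)
r = 6.4473801e+07 m = 64473.8007 km
alt = r - R_E = 64473.8007 - 6371 = 58102.8007 km

58102.8007 km


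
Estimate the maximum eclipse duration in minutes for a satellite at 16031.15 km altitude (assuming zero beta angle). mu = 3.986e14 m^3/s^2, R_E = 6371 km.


r = 22402.1500 km
T = 556.1533 min
Eclipse fraction = arcsin(R_E/r)/pi = arcsin(6371.0000/22402.1500)/pi
= arcsin(0.2843923)/pi = 0.09179183
Eclipse duration = 0.09179183 * 556.1533 = 51.0503 min

51.0503 minutes


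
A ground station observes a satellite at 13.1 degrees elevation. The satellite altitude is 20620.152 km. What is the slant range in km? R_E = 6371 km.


h = 20620.152 km, el = 13.1 deg
d = -R_E*sin(el) + sqrt((R_E*sin(el))^2 + 2*R_E*h + h^2)
d = -6371.0000*sin(0.2286381) + sqrt((6371.0000*0.2266513)^2 + 2*6371.0000*20620.152 + 20620.152^2)
d = 24824.1938 km

24824.1938 km


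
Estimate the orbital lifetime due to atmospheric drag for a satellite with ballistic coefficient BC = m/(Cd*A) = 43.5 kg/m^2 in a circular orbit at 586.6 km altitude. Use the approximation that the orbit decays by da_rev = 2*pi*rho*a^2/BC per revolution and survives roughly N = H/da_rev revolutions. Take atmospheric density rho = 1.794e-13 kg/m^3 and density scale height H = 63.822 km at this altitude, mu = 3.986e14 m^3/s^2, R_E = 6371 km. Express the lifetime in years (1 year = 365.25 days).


a = R_E + alt = 6957.6000 km = 6.9576e+06 m
da_rev = 2*pi*rho*a^2/BC = 2*pi*1.794e-13*(6.9576e+06)^2/43.5 = 1.254388 m per revolution
N = H/da_rev = 63822.0000 m / 1.254388 m = 50878.9858 revolutions
P = 2*pi*sqrt(a^3/mu) = 5775.6439 s
lifetime = N*P = 50878.9858 * 5775.6439 = 2.938589e+08 s = 3401.1447 days
years = 3401.1447 / 365.25 = 9.3118 years

9.3118 years


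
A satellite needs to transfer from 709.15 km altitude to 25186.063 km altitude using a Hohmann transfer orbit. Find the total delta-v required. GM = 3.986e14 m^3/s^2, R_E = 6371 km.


r1 = 7080.1500 km = 7.08015e+06 m
r2 = 31557.0630 km = 3.1557063e+07 m
dv1 = sqrt(mu/r1)*(sqrt(2*r2/(r1+r2)) - 1) = 2086.5461 m/s
dv2 = sqrt(mu/r2)*(1 - sqrt(2*r1/(r1+r2))) = 1402.4629 m/s
total dv = |dv1| + |dv2| = 2086.5461 + 1402.4629 = 3489.0090 m/s = 3.4890 km/s

3.4890 km/s


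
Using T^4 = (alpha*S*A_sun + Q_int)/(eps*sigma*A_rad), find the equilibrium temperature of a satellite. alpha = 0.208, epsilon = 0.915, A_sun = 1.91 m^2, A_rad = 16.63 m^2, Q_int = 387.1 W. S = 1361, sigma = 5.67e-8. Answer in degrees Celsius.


Numerator = alpha*S*A_sun + Q_int = 0.208*1361*1.91 + 387.1 = 927.7981 W
Denominator = eps*sigma*A_rad = 0.915*5.67e-8*16.63 = 8.6277271e-07 W/K^4
T^4 = 1.0753679e+09 K^4
T = 181.0878 K = -92.0622 C

-92.0622 degrees Celsius


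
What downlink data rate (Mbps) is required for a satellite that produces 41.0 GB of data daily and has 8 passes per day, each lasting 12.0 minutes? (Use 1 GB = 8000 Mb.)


total contact time = 8 * 12.0 * 60 = 5760.0000 s
data = 41.0 GB = 328000.0000 Mb
rate = 328000.0000 / 5760.0000 = 56.9444 Mbps

56.9444 Mbps


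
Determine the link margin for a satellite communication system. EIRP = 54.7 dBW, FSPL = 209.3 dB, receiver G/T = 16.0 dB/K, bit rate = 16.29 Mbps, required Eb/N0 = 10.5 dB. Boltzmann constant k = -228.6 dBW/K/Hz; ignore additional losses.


C/N0 = EIRP - FSPL + G/T - k = 54.7 - 209.3 + 16.0 - (-228.6)
C/N0 = 90.0000 dB-Hz
R_b = 16.29 Mbps = 1.629e+07 bps -> 10*log10(R_b) = 72.1192 dB-Hz
Eb/N0 = C/N0 - 10*log10(R_b) = 90.0000 - 72.1192 = 17.8808 dB
Margin = Eb/N0 - Eb/N0_req = 17.8808 - 10.5 = 7.3808 dB (link closes)

7.3808 dB


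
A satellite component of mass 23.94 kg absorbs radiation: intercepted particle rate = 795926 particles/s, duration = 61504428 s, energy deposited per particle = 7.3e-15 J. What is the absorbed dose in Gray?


Total energy deposited = rate * time * E_per
  = 795926 * 61504428 * 7.3e-15 = 0.3573567 J
Dose = E_total / mass = 0.3573567 / 23.94
Dose = 0.01492718 Gy

0.0149 Gy


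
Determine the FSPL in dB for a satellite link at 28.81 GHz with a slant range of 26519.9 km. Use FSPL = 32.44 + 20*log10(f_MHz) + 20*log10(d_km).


f = 28.81 GHz = 28810.0000 MHz
d = 26519.9 km
FSPL = 32.44 + 20*log10(28810.0000) + 20*log10(26519.9)
FSPL = 32.44 + 89.1909 + 88.4714
FSPL = 210.1023 dB

210.1023 dB


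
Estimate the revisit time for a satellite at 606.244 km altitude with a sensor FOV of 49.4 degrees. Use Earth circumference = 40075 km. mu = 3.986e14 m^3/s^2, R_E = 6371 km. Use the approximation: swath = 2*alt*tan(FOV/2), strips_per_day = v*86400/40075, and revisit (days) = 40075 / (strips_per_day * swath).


swath = 2*606.244*tan(0.4310963) = 557.6822 km
v = sqrt(mu/r) = 7558.3447 m/s = 7.5583 km/s
strips/day = v*86400/40075 = 7.5583*86400/40075 = 16.2955
coverage/day = strips * swath = 16.2955 * 557.6822 = 9087.6933 km
revisit = 40075 / 9087.6933 = 4.4098 days

4.4098 days


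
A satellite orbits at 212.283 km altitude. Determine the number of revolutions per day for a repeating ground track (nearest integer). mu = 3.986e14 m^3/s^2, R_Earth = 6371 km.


r = 6.583283e+06 m
T = 2*pi*sqrt(r^3/mu) = 5315.8780 s = 88.5980 min
revs/day = 1440 / 88.5980 = 16.2532
Rounded: 16 revolutions per day

16 revolutions per day


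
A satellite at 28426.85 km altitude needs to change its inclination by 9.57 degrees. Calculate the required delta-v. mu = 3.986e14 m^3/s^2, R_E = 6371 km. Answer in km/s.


r = 34797.8500 km = 3.479785e+07 m
V = sqrt(mu/r) = 3384.4838 m/s
di = 9.57 deg = 0.167028 rad
dV = 2*V*sin(di/2) = 2*3384.4838*sin(0.083514)
dV = 564.6467 m/s = 0.5646467 km/s

0.5646 km/s


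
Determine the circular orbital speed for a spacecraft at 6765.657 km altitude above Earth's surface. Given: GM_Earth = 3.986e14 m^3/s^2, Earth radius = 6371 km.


r = R_E + alt = 6371.0 + 6765.657 = 13136.6570 km = 1.3136657e+07 m
v = sqrt(mu/r) = sqrt(3.986e14 / 1.3136657e+07) = 5508.4095 m/s = 5.5084 km/s

5.5084 km/s


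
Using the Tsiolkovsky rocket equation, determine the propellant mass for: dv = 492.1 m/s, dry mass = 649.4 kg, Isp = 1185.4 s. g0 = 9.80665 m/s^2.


ve = Isp * g0 = 1185.4 * 9.80665 = 11624.802910 m/s
mass ratio = exp(dv/ve) = exp(492.1/11624.802910) = 1.04324067
m_prop = m_dry * (mr - 1) = 649.4 * (1.04324067 - 1)
m_prop = 28.0805 kg

28.0805 kg


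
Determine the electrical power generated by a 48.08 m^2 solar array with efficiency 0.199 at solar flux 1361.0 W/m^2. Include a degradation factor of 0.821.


P = area * eta * S * degradation
P = 48.08 * 0.199 * 1361.0 * 0.821
P = 10691.0120 W

10691.0120 W


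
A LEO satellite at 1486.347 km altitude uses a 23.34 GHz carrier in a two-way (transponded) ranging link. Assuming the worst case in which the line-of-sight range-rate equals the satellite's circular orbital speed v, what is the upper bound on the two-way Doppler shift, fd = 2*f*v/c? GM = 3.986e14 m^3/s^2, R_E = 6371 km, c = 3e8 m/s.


r = 7.857347e+06 m
v = sqrt(mu/r) = 7122.4709 m/s (worst-case radial velocity)
f = 23.34 GHz = 2.334e+10 Hz
fd = 2*f*v/c = 2*2.334e+10*7122.4709/3.0e+08
fd = 1.1082565e+06 Hz

1.1083e+06 Hz


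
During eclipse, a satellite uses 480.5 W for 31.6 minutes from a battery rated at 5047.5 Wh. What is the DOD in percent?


E_used = P * t / 60 = 480.5 * 31.6 / 60 = 253.0633 Wh
DOD = E_used / E_total * 100 = 253.0633 / 5047.5 * 100
DOD = 5.0136 %

5.0136 %


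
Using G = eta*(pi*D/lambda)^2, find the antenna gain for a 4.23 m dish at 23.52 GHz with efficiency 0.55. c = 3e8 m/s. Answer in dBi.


lambda = c/f = 3e8 / 2.352e+10 = 0.0127551 m
G = eta*(pi*D/lambda)^2 = 0.55*(pi*4.23/0.0127551)^2
G = 597001.3250 (linear)
G = 10*log10(597001.3250) = 57.7598 dBi

57.7598 dBi


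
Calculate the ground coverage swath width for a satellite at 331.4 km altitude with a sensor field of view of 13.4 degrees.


FOV = 13.4 deg = 0.2338741 rad
swath = 2 * alt * tan(FOV/2) = 2 * 331.4 * tan(0.1169371)
swath = 2 * 331.4 * 0.117473
swath = 77.8611 km

77.8611 km


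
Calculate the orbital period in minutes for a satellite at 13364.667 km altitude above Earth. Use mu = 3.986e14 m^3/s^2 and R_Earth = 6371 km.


r = 19735.6670 km = 1.9735667e+07 m
T = 2*pi*sqrt(r^3/mu) = 2*pi*sqrt(7.6869742e+21 / 3.986e14)
T = 27592.3655 s = 459.8728 min

459.8728 minutes


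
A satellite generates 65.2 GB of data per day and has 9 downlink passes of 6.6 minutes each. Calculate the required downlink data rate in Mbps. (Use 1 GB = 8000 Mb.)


total contact time = 9 * 6.6 * 60 = 3564.0000 s
data = 65.2 GB = 521600.0000 Mb
rate = 521600.0000 / 3564.0000 = 146.3524 Mbps

146.3524 Mbps


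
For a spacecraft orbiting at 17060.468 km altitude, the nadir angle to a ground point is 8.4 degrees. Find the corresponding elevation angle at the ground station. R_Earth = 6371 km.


r = R_E + alt = 23431.4680 km
Law of sines in the satellite / Earth-center / ground-point triangle:
  sin(nadir)/R_E = sin(90 + el)/r  =>  cos(el) = (r/R_E)*sin(nadir)
cos(el) = (23431.4680 / 6371.0000) * sin(8.4 deg) = 0.5372688
el = arccos(0.5372688) = 57.5021 deg
(Earth-central angle = 90 - nadir - el = 24.0979 deg)

57.5021 degrees


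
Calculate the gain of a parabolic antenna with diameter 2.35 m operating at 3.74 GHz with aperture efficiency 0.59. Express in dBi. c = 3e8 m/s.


lambda = c/f = 3e8 / 3.74e+09 = 0.0802139 m
G = eta*(pi*D/lambda)^2 = 0.59*(pi*2.35/0.0802139)^2
G = 4997.9071 (linear)
G = 10*log10(4997.9071) = 36.9879 dBi

36.9879 dBi


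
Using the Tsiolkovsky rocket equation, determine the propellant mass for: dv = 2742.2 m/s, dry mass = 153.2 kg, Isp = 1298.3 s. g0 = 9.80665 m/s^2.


ve = Isp * g0 = 1298.3 * 9.80665 = 12731.973695 m/s
mass ratio = exp(dv/ve) = exp(2742.2/12731.973695) = 1.24033192
m_prop = m_dry * (mr - 1) = 153.2 * (1.24033192 - 1)
m_prop = 36.8188 kg

36.8188 kg


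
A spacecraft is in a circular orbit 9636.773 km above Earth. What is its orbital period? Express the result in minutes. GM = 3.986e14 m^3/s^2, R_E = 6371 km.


r = 16007.7730 km = 1.6007773e+07 m
T = 2*pi*sqrt(r^3/mu) = 2*pi*sqrt(4.1019726e+21 / 3.986e14)
T = 20156.1507 s = 335.9358 min

335.9358 minutes


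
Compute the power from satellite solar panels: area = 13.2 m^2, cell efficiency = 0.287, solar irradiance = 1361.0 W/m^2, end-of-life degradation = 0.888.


P = area * eta * S * degradation
P = 13.2 * 0.287 * 1361.0 * 0.888
P = 4578.5390 W

4578.5390 W


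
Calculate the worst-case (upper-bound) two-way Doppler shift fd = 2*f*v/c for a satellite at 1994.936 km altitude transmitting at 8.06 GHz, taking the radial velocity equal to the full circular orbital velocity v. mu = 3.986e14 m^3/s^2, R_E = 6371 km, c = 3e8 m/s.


r = 8.365936e+06 m
v = sqrt(mu/r) = 6902.5789 m/s (worst-case radial velocity)
f = 8.06 GHz = 8.06e+09 Hz
fd = 2*f*v/c = 2*8.06e+09*6902.5789/3.0e+08
fd = 370898.5718 Hz

370898.5718 Hz


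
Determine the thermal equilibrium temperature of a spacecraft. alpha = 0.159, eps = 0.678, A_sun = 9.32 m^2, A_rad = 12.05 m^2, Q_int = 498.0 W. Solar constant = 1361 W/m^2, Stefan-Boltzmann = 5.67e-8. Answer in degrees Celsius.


Numerator = alpha*S*A_sun + Q_int = 0.159*1361*9.32 + 498.0 = 2514.8387 W
Denominator = eps*sigma*A_rad = 0.678*5.67e-8*12.05 = 4.6323333e-07 W/K^4
T^4 = 5.4288811e+09 K^4
T = 271.4423 K = -1.7077 C

-1.7077 degrees Celsius


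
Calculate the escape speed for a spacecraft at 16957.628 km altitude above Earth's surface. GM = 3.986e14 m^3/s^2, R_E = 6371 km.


r = 6371.0 + 16957.628 = 23328.6280 km = 2.3328628e+07 m
v_esc = sqrt(2*mu/r) = sqrt(2*3.986e14 / 2.3328628e+07)
v_esc = 5845.7340 m/s = 5.8457 km/s

5.8457 km/s
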